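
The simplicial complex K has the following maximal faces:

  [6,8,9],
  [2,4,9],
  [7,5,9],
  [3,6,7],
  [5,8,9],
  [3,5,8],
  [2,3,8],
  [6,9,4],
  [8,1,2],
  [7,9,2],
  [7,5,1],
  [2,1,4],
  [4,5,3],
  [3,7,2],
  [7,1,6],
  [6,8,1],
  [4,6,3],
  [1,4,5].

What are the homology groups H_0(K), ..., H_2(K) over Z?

Order the vertices as 1 < 2 < 3 < 4 < 5 < 6 < 7 < 8 < 9. Listing each simplex with vertices in this order, K has dimension 2 with simplices:

  0-simplices (9): [1], [2], [3], [4], [5], [6], [7], [8], [9]
  1-simplices (27): (27 of them)
  2-simplices (18): [1,2,4], [1,2,8], [1,4,5], [1,5,7], [1,6,7], [1,6,8], [2,3,7], [2,3,8], [2,4,9], [2,7,9], [3,4,5], [3,4,6], [3,5,8], [3,6,7], [4,6,9], [5,7,9], [5,8,9], [6,8,9]

giving chain groups C_0 ≅ Z^9, C_1 ≅ Z^27, C_2 ≅ Z^18.

∂_1: C_1 → C_0 maps an edge to its endpoints' difference, ∂[p,q] = q − p. For instance
  ∂[3,4] = [4] − [3].
As a 9×27 matrix over Z this has rank 8, with invariant factors (1,1,1,1,1,1,1,1).

Boundary ∂_2: C_2 → C_1 maps a triangle to the signed sum of its edges. For instance
  ∂[1,2,8] = [2,8] − [1,8] + [1,2],
  ∂[3,4,5] = [4,5] − [3,5] + [3,4].
This gives a 27×18 integer matrix of rank 17; reducing to Smith normal form yields diagonal entries (1,1,1,1,1,1,1,1,1,1,1,1,1,1,1,1,1).

Now H_k = ker ∂_k / im ∂_{k+1}, so:

  H_0: rank C_0 − rank ∂_1 = 9 − 8 = 1, and the invariant factors of ∂_1 are all 1, so H_0 = Z.
  H_1: rank ker ∂_1 − rank ∂_2 = (27 − 8) − 17 = 2, and the invariant factors of ∂_2 are all 1, so H_1 = Z^2.
  H_2: rank ker ∂_2 − rank ∂_3 = (18 − 17) − 0 = 1, and there is no ∂_3, so H_2 = Z.

As a check, the Euler characteristic is 9 − 27 + 18 = 0, which agrees with 1 − 2 + 1 = 0.

H_0 = Z,  H_1 = Z^2,  H_2 = Z.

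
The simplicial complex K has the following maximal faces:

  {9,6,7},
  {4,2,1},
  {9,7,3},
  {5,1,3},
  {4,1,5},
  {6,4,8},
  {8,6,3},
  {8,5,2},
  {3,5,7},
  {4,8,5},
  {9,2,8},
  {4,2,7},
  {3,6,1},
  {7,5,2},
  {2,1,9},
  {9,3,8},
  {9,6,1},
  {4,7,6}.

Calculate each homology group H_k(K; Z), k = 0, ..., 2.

H_0 ≅ Z,  H_1 ≅ Z × Z/2,  H_2 = 0.

We work with the vertex ordering 1 < 2 < 3 < 4 < 5 < 6 < 7 < 8 < 9. The simplices of K, each written with vertices in increasing order, are:

  0-simplices (9): [1], [2], [3], [4], [5], [6], [7], [8], [9]
  1-simplices (27): (27 of them)
  2-simplices (18): [1,2,4], [1,2,9], [1,3,5], [1,3,6], [1,4,5], [1,6,9], [2,4,7], [2,5,7], [2,5,8], [2,8,9], [3,5,7], [3,6,8], [3,7,9], [3,8,9], [4,5,8], [4,6,7], [4,6,8], [6,7,9]

so the chain groups are C_0 ≅ Z^9, C_1 ≅ Z^27, C_2 ≅ Z^18.

∂_1: C_1 → C_0 is given by ∂[p,q] = [q] − [p].
As a 9×27 matrix over Z this has rank 8, with invariant factors (1,1,1,1,1,1,1,1).

Boundary ∂_2: C_2 → C_1 maps a triangle to the signed sum of its edges. For instance
  ∂[1,3,5] = [3,5] − [1,5] + [1,3],
  ∂[3,6,8] = [6,8] − [3,8] + [3,6].
This gives a 27×18 integer matrix of rank 18; reducing to Smith normal form yields diagonal entries (1,1,1,1,1,1,1,1,1,1,1,1,1,1,1,1,1,2).

Reading off H_k = ker ∂_k / im ∂_{k+1}:

  H_0: rank C_0 − rank ∂_1 = 9 − 8 = 1, and the invariant factors of ∂_1 are all 1, so H_0 = Z.
  H_1: rank ker ∂_1 − rank ∂_2 = (27 − 8) − 18 = 1, and ∂_2 has invariant factor 2 > 1, so H_1 = Z × Z/2.
  H_2: rank ker ∂_2 − rank ∂_3 = (18 − 18) − 0 = 0, and there is no ∂_3, so H_2 = 0.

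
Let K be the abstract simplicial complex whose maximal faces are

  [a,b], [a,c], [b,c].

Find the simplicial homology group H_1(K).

H_1 = Z.

K has 3 vertices, 3 edges.
rank ∂_1 = 2, rank ∂_2 = 0 ⇒ b_1 = 3 − 2 − 0 = 1. So H_1 = Z.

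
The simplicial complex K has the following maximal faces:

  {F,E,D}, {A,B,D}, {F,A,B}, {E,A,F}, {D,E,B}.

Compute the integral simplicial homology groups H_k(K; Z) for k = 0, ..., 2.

Take the total order A < B < D < E < F on the vertex set. Then K (dimension 2) consists of the simplices:

  0-simplices (5): A, B, D, E, F
  1-simplices (10): AB, AD, AE, AF, BD, BE, BF, DE, DF, EF
  2-simplices (5): ABD, ABF, AEF, BDE, DEF

so the chain groups are C_0 ≅ Z^5, C_1 ≅ Z^10, C_2 ≅ Z^5.

The boundary map ∂_1: C_1 → C_0 maps an edge to its endpoints' difference, ∂[p,q] = q − p.
This gives a 5×10 integer matrix of rank 4; reducing to Smith normal form yields diagonal entries (1,1,1,1).

∂_2: C_2 → C_1 acts by ∂[p,q,r] = [q,r] − [p,r] + [p,q]. For instance
  ∂ABD = BD − AD + AB,
  ∂BDE = DE − BE + BD.
As a 10×5 matrix over Z this has rank 5, with invariant factors (1,1,1,1,1).

Computing H_k = (kernel of ∂_k) / (image of ∂_{k+1}):

  H_0: rank C_0 − rank ∂_1 = 5 − 4 = 1, and the invariant factors of ∂_1 are all 1, so H_0 = Z.
  H_1: rank ker ∂_1 − rank ∂_2 = (10 − 4) − 5 = 1, and the invariant factors of ∂_2 are all 1, so H_1 = Z.
  H_2: rank ker ∂_2 − rank ∂_3 = (5 − 5) − 0 = 0, and there is no ∂_3, so H_2 = 0.

As a check, the Euler characteristic is 5 − 10 + 5 = 0, which agrees with 1 − 1 + 0 = 0.

H_0 = Z,  H_1 = Z,  H_2 = 0.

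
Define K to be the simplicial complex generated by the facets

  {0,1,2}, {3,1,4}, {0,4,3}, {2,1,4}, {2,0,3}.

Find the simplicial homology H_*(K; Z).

H_0 = Z,  H_1 = Z,  H_2 = 0.

Take the total order 0 < 1 < 2 < 3 < 4 on the vertex set. Then K (dimension 2) consists of the simplices:

  0-simplices (5): [0], [1], [2], [3], [4]
  1-simplices (10): [0,1], [0,2], [0,3], [0,4], [1,2], [1,3], [1,4], [2,3], [2,4], [3,4]
  2-simplices (5): [0,1,2], [0,2,3], [0,3,4], [1,2,4], [1,3,4]

Hence C_0 ≅ Z^5, C_1 ≅ Z^10, C_2 ≅ Z^5.

Boundary ∂_1: C_1 → C_0 is given by ∂[p,q] = [q] − [p]. For instance
  ∂[0,4] = [4] − [0].
As a 5×10 matrix over Z this has rank 4, with invariant factors (1,1,1,1).

The boundary map ∂_2: C_2 → C_1 acts by ∂[p,q,r] = [q,r] − [p,r] + [p,q]. For instance
  ∂[1,3,4] = [3,4] − [1,4] + [1,3],
  ∂[1,2,4] = [2,4] − [1,4] + [1,2].
The 10×5 boundary matrix has rank 5 and Smith normal form diag(1,1,1,1,1).

From H_k ≅ ker(∂_k) / im(∂_{k+1}) we obtain:

  H_0: rank C_0 − rank ∂_1 = 5 − 4 = 1, and the invariant factors of ∂_1 are all 1, so H_0 = Z.
  H_1: rank ker ∂_1 − rank ∂_2 = (10 − 4) − 5 = 1, and the invariant factors of ∂_2 are all 1, so H_1 = Z.
  H_2: rank ker ∂_2 − rank ∂_3 = (5 − 5) − 0 = 0, and there is no ∂_3, so H_2 = 0.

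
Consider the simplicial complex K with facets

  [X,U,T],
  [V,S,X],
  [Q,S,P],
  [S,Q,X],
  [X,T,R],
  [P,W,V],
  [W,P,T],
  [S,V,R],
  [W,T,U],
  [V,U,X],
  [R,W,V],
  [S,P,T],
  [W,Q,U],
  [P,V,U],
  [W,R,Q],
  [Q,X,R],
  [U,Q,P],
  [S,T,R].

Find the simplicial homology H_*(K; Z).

H_0 = Z,  H_1 = Z × Z/2,  H_2 = 0.

Fix the vertex order P < Q < R < S < T < U < V < W < X and write every simplex with vertices in increasing order. Then dim K = 2 and the simplices of K are:

  0-simplices (9): P, Q, R, S, T, U, V, W, X
  1-simplices (27): PQ, PS, PT, PU, PV, PW, QR, QS, QU, QW, QX, RS, RT, RV, RW, RX, ST, SV, SX, TU, TW, TX, UV, UW, UX, VW, VX
  2-simplices (18): PQS, PQU, PST, PTW, PUV, PVW, QRW, QRX, QSX, QUW, RST, RSV, RTX, RVW, SVX, TUW, TUX, UVX

so the chain groups are C_0 ≅ Z^9, C_1 ≅ Z^27, C_2 ≅ Z^18.

∂_1: C_1 → C_0 maps an edge to its endpoints' difference, ∂[p,q] = q − p. For instance
  ∂UW = W − U.
The resulting 9×27 matrix has rank 8, and its Smith normal form has invariant factors (1,1,1,1,1,1,1,1).

Boundary ∂_2: C_2 → C_1 acts by ∂[p,q,r] = [q,r] − [p,r] + [p,q]. For instance
  ∂PST = ST − PT + PS,
  ∂RST = ST − RT + RS.
The 27×18 boundary matrix has rank 18 and Smith normal form diag(1,1,1,1,1,1,1,1,1,1,1,1,1,1,1,1,1,2).

From H_k ≅ ker(∂_k) / im(∂_{k+1}) we obtain:

  H_0: rank C_0 − rank ∂_1 = 9 − 8 = 1, and the invariant factors of ∂_1 are all 1, so H_0 = Z.
  H_1: rank ker ∂_1 − rank ∂_2 = (27 − 8) − 18 = 1, and ∂_2 has invariant factor 2 > 1, so H_1 = Z × Z/2.
  H_2: rank ker ∂_2 − rank ∂_3 = (18 − 18) − 0 = 0, and there is no ∂_3, so H_2 = 0.

As a check, the Euler characteristic is 9 − 27 + 18 = 0, which agrees with 1 − 1 + 0 = 0.
(K is a triangulation of the Klein bottle.)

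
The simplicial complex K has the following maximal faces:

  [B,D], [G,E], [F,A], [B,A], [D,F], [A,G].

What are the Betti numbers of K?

b_0 = 1, b_1 = 1.

Fix the vertex order A < B < D < E < F < G and write every simplex with vertices in increasing order. Then dim K = 1 and the simplices of K are:

  0-simplices (6): A, B, D, E, F, G
  1-simplices (6): AB, AF, AG, BD, DF, EG

giving chain groups C_0 ≅ Z^6, C_1 ≅ Z^6.

The boundary map ∂_1: C_1 → C_0 sends each edge [p,q] (with p < q) to q − p.
As a 6×6 matrix over Z this has rank 5, with invariant factors (1,1,1,1,1).

From H_k ≅ ker(∂_k) / im(∂_{k+1}) we obtain:

  H_0: rank C_0 − rank ∂_1 = 6 − 5 = 1, and the invariant factors of ∂_1 are all 1, so H_0 ≅ Z.
  H_1: rank ker ∂_1 − rank ∂_2 = (6 − 5) − 0 = 1, and there is no ∂_2, so H_1 ≅ Z.

Hence the Betti numbers are b_0 = 1, b_1 = 1.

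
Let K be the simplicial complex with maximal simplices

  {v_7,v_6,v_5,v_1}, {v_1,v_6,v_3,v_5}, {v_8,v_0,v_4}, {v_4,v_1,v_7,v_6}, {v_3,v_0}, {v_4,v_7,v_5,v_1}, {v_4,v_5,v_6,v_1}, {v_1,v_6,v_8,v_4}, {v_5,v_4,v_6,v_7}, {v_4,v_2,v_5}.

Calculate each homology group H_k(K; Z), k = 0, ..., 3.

H_0 = Z,  H_1 = Z,  H_2 = 0,  H_3 = Z.

Take the total order v_0 < v_1 < v_2 < v_3 < v_4 < v_5 < v_6 < v_7 < v_8 on the vertex set. Then K (dimension 3) consists of the simplices:

  0-simplices (9): [v_0], [v_1], [v_2], [v_3], [v_4], [v_5], [v_6], [v_7], [v_8]
  1-simplices (21): (21 of them)
  2-simplices (18): (18 of them)
  3-simplices (7): [v_1,v_3,v_5,v_6], [v_1,v_4,v_5,v_6], [v_1,v_4,v_5,v_7], [v_1,v_4,v_6,v_7], [v_1,v_4,v_6,v_8], [v_1,v_5,v_6,v_7], [v_4,v_5,v_6,v_7]

so the chain groups are C_0 ≅ Z^9, C_1 ≅ Z^21, C_2 ≅ Z^18, C_3 ≅ Z^7.

∂_1: C_1 → C_0 sends each edge [p,q] (with p < q) to q − p.
The 9×21 boundary matrix has rank 8 and Smith normal form diag(1,1,1,1,1,1,1,1).

Boundary ∂_2: C_2 → C_1 acts by ∂[p,q,r] = [q,r] − [p,r] + [p,q]. For instance
  ∂[v_2,v_4,v_5] = [v_4,v_5] − [v_2,v_5] + [v_2,v_4],
  ∂[v_1,v_4,v_5] = [v_4,v_5] − [v_1,v_5] + [v_1,v_4].
As a 21×18 matrix over Z this has rank 12, with invariant factors (1,1,1,1,1,1,1,1,1,1,1,1).

∂_3: C_3 → C_2 sends each 3-simplex σ to the alternating sum Σ_i (−1)^i (σ with its i-th vertex removed). For instance
  ∂[v_1,v_4,v_6,v_7] = [v_4,v_6,v_7] − [v_1,v_6,v_7] + [v_1,v_4,v_7] − [v_1,v_4,v_6],
  ∂[v_1,v_4,v_6,v_8] = [v_4,v_6,v_8] − [v_1,v_6,v_8] + [v_1,v_4,v_8] − [v_1,v_4,v_6].
As a 18×7 matrix over Z this has rank 6, with invariant factors (1,1,1,1,1,1).

Reading off H_k = ker ∂_k / im ∂_{k+1}:

  H_0: rank C_0 − rank ∂_1 = 9 − 8 = 1, and the invariant factors of ∂_1 are all 1, so H_0 = Z.
  H_1: rank ker ∂_1 − rank ∂_2 = (21 − 8) − 12 = 1, and the invariant factors of ∂_2 are all 1, so H_1 = Z.
  H_2: rank ker ∂_2 − rank ∂_3 = (18 − 12) − 6 = 0, and the invariant factors of ∂_3 are all 1, so H_2 = 0.
  H_3: rank ker ∂_3 − rank ∂_4 = (7 − 6) − 0 = 1, and there is no ∂_4, so H_3 = Z.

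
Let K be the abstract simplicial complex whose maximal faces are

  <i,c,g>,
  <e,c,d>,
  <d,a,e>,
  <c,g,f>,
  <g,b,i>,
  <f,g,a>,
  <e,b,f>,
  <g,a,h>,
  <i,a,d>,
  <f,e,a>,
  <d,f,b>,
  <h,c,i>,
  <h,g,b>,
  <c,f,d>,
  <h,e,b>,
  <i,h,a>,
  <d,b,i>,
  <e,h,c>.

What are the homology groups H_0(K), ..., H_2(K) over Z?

H_0 = Z,  H_1 = Z × Z/2,  H_2 = 0.

Order the vertices as a < b < c < d < e < f < g < h < i. Listing each simplex with vertices in this order, K has dimension 2 with simplices:

  0-simplices (9): a, b, c, d, e, f, g, h, i
  1-simplices (27): ad, ae, af, ag, ah, ai, bd, be, bf, bg, bh, bi, cd, ce, cf, cg, ch, ci, de, df, di, ef, eh, fg, gh, gi, hi
  2-simplices (18): ade, adi, aef, afg, agh, ahi, bdf, bdi, bef, beh, bgh, bgi, cde, cdf, ceh, cfg, cgi, chi

giving chain groups C_0 ≅ Z^9, C_1 ≅ Z^27, C_2 ≅ Z^18.

Boundary ∂_1: C_1 → C_0 sends each edge [p,q] (with p < q) to q − p.
The resulting 9×27 matrix has rank 8, and its Smith normal form has invariant factors (1,1,1,1,1,1,1,1).

Boundary ∂_2: C_2 → C_1 sends each 2-simplex [p,q,r] to [q,r] − [p,r] + [p,q]. For instance
  ∂ceh = eh − ch + ce,
  ∂agh = gh − ah + ag.
As a 27×18 matrix over Z this has rank 18, with invariant factors (1,1,1,1,1,1,1,1,1,1,1,1,1,1,1,1,1,2).

Computing H_k = (kernel of ∂_k) / (image of ∂_{k+1}):

  H_0: rank C_0 − rank ∂_1 = 9 − 8 = 1, and the invariant factors of ∂_1 are all 1, so H_0 ≅ Z.
  H_1: rank ker ∂_1 − rank ∂_2 = (27 − 8) − 18 = 1, and ∂_2 has invariant factor 2 > 1, so H_1 ≅ Z × Z/2.
  H_2: rank ker ∂_2 − rank ∂_3 = (18 − 18) − 0 = 0, and there is no ∂_3, so H_2 ≅ 0.

(K is a triangulation of the Klein bottle.)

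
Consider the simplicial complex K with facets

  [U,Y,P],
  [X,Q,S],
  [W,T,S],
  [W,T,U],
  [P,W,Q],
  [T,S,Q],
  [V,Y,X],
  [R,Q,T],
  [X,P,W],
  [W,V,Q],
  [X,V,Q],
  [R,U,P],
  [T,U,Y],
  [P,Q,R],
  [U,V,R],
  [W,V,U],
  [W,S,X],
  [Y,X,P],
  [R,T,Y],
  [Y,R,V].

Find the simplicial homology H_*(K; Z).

H_0 = Z,  H_1 = Z ⊕ Z/2,  H_2 = 0.

Fix the vertex order P < Q < R < S < T < U < V < W < X < Y and write every simplex with vertices in increasing order. Then dim K = 2 and the simplices of K are:

  0-simplices (10): P, Q, R, S, T, U, V, W, X, Y
  1-simplices (30): PQ, PR, PU, PW, PX, PY, QR, QS, QT, QV, QW, QX, RT, RU, RV, RY, ST, SW, SX, TU, TW, TY, UV, UW, UY, VW, VX, VY, WX, XY
  2-simplices (20): PQR, PQW, PRU, PUY, PWX, PXY, QRT, QST, QSX, QVW, QVX, RTY, RUV, RVY, STW, SWX, TUW, TUY, UVW, VXY

so the chain groups are C_0 ≅ Z^10, C_1 ≅ Z^30, C_2 ≅ Z^20.

Boundary ∂_1: C_1 → C_0 maps an edge to its endpoints' difference, ∂[p,q] = q − p.
As a 10×30 matrix over Z this has rank 9, with invariant factors (1,1,1,1,1,1,1,1,1).

Boundary ∂_2: C_2 → C_1 maps a triangle to the signed sum of its edges. For instance
  ∂PUY = UY − PY + PU,
  ∂TUW = UW − TW + TU.
The 30×20 boundary matrix has rank 20 and Smith normal form diag(1,1,1,1,1,1,1,1,1,1,1,1,1,1,1,1,1,1,1,2).

Reading off H_k = ker ∂_k / im ∂_{k+1}:

  H_0: rank C_0 − rank ∂_1 = 10 − 9 = 1, and the invariant factors of ∂_1 are all 1, so H_0 = Z.
  H_1: rank ker ∂_1 − rank ∂_2 = (30 − 9) − 20 = 1, and ∂_2 has invariant factor 2 > 1, so H_1 = Z ⊕ Z/2.
  H_2: rank ker ∂_2 − rank ∂_3 = (20 − 20) − 0 = 0, and there is no ∂_3, so H_2 = 0.

As a check, the Euler characteristic is 10 − 30 + 20 = 0, which agrees with 1 − 1 + 0 = 0.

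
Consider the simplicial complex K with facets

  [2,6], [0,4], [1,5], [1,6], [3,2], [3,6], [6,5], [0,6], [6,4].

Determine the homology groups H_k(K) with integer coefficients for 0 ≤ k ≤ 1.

Take the total order 0 < 1 < 2 < 3 < 4 < 5 < 6 on the vertex set. Then K (dimension 1) consists of the simplices:

  0-simplices (7): [0], [1], [2], [3], [4], [5], [6]
  1-simplices (9): [0,4], [0,6], [1,5], [1,6], [2,3], [2,6], [3,6], [4,6], [5,6]

so the chain groups are C_0 ≅ Z^7, C_1 ≅ Z^9.

Boundary ∂_1: C_1 → C_0 is given by ∂[p,q] = [q] − [p].
The 7×9 boundary matrix has rank 6 and Smith normal form diag(1,1,1,1,1,1).

Reading off H_k = ker ∂_k / im ∂_{k+1}:

  H_0: rank C_0 − rank ∂_1 = 7 − 6 = 1, and the invariant factors of ∂_1 are all 1, so H_0 = Z.
  H_1: rank ker ∂_1 − rank ∂_2 = (9 − 6) − 0 = 3, and there is no ∂_2, so H_1 = Z^3.

(K is a triangulation of a wedge of 3 circles.)

H_0 ≅ Z,  H_1 ≅ Z^3.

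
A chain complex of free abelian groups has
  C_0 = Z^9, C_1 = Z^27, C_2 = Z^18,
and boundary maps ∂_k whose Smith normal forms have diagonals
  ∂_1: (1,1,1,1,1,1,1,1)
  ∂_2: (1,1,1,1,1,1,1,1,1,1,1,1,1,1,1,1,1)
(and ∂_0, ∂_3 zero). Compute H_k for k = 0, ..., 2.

H_0: b_0 = 9 − 0 − 8 = 1; torsion from ∂_1 factors > 1: none. So H_0 ≅ Z.
H_1: b_1 = 27 − 8 − 17 = 2; torsion from ∂_2 factors > 1: none. So H_1 ≅ Z^2.
H_2: b_2 = 18 − 17 − 0 = 1; torsion from ∂_3 factors > 1: none. So H_2 ≅ Z.

H_0 ≅ Z,  H_1 ≅ Z^2,  H_2 ≅ Z.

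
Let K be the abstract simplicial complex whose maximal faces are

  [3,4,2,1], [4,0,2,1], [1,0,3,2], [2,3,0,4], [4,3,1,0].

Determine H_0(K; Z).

Take the total order 0 < 1 < 2 < 3 < 4 on the vertex set. Then K (dimension 3) consists of the simplices:

  0-simplices (5): [0], [1], [2], [3], [4]
  1-simplices (10): [0,1], [0,2], [0,3], [0,4], [1,2], [1,3], [1,4], [2,3], [2,4], [3,4]
  2-simplices (10): [0,1,2], [0,1,3], [0,1,4], [0,2,3], [0,2,4], [0,3,4], [1,2,3], [1,2,4], [1,3,4], [2,3,4]
  3-simplices (5): [0,1,2,3], [0,1,2,4], [0,1,3,4], [0,2,3,4], [1,2,3,4]

Hence C_0 ≅ Z^5, C_1 ≅ Z^10, C_2 ≅ Z^10, C_3 ≅ Z^5.

∂_1: C_1 → C_0 sends each edge [p,q] (with p < q) to q − p. For instance
  ∂[1,3] = [3] − [1].
The resulting 5×10 matrix has rank 4, and its Smith normal form has invariant factors (1,1,1,1).

Boundary ∂_2: C_2 → C_1 acts by ∂[p,q,r] = [q,r] − [p,r] + [p,q]. For instance
  ∂[0,2,3] = [2,3] − [0,3] + [0,2],
  ∂[1,2,3] = [2,3] − [1,3] + [1,2].
The resulting 10×10 matrix has rank 6, and its Smith normal form has invariant factors (1,1,1,1,1,1).

∂_3: C_3 → C_2 sends each 3-simplex σ to the alternating sum Σ_i (−1)^i (σ with its i-th vertex removed). For instance
  ∂[0,2,3,4] = [2,3,4] − [0,3,4] + [0,2,4] − [0,2,3],
  ∂[1,2,3,4] = [2,3,4] − [1,3,4] + [1,2,4] − [1,2,3].
The resulting 10×5 matrix has rank 4, and its Smith normal form has invariant factors (1,1,1,1).

Computing H_k = (kernel of ∂_k) / (image of ∂_{k+1}):

  H_0: rank C_0 − rank ∂_1 = 5 − 4 = 1, and the invariant factors of ∂_1 are all 1, so H_0 ≅ Z.

H_0 = Z.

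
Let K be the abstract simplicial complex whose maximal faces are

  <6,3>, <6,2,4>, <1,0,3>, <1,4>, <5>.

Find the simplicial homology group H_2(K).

Order the vertices as 0 < 1 < 2 < 3 < 4 < 5 < 6. Listing each simplex with vertices in this order, K has dimension 2 with simplices:

  0-simplices (7): [0], [1], [2], [3], [4], [5], [6]
  1-simplices (8): [0,1], [0,3], [1,3], [1,4], [2,4], [2,6], [3,6], [4,6]
  2-simplices (2): [0,1,3], [2,4,6]

so the chain groups are C_0 ≅ Z^7, C_1 ≅ Z^8, C_2 ≅ Z^2.

Boundary ∂_1: C_1 → C_0 sends each edge [p,q] (with p < q) to q − p. For instance
  ∂[2,4] = [4] − [2].
This gives a 7×8 integer matrix of rank 5; reducing to Smith normal form yields diagonal entries (1,1,1,1,1).

Boundary ∂_2: C_2 → C_1 acts by ∂[p,q,r] = [q,r] − [p,r] + [p,q]. For instance
  ∂[0,1,3] = [1,3] − [0,3] + [0,1],
  ∂[2,4,6] = [4,6] − [2,6] + [2,4].
The resulting 8×2 matrix has rank 2, and its Smith normal form has invariant factors (1,1).

From H_k ≅ ker(∂_k) / im(∂_{k+1}) we obtain:

  H_2: rank ker ∂_2 − rank ∂_3 = (2 − 2) − 0 = 0, and there is no ∂_3, so H_2 ≅ 0.

H_2 = 0.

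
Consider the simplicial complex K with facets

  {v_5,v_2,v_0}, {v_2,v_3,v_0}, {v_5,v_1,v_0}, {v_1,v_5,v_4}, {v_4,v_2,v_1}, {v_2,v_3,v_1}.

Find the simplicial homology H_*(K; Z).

Order the vertices as v_0 < v_1 < v_2 < v_3 < v_4 < v_5. Listing each simplex with vertices in this order, K has dimension 2 with simplices:

  0-simplices (6): [v_0], [v_1], [v_2], [v_3], [v_4], [v_5]
  1-simplices (12): [v_0,v_1], [v_0,v_2], [v_0,v_3], [v_0,v_5], [v_1,v_2], [v_1,v_3], [v_1,v_4], [v_1,v_5], [v_2,v_3], [v_2,v_4], [v_2,v_5], [v_4,v_5]
  2-simplices (6): [v_0,v_1,v_5], [v_0,v_2,v_3], [v_0,v_2,v_5], [v_1,v_2,v_3], [v_1,v_2,v_4], [v_1,v_4,v_5]

Hence C_0 ≅ Z^6, C_1 ≅ Z^12, C_2 ≅ Z^6.

The boundary map ∂_1: C_1 → C_0 is given by ∂[p,q] = [q] − [p]. For instance
  ∂[v_1,v_5] = [v_5] − [v_1].
The 6×12 boundary matrix has rank 5 and Smith normal form diag(1,1,1,1,1).

Boundary ∂_2: C_2 → C_1 maps a triangle to the signed sum of its edges. For instance
  ∂[v_0,v_2,v_5] = [v_2,v_5] − [v_0,v_5] + [v_0,v_2],
  ∂[v_1,v_4,v_5] = [v_4,v_5] − [v_1,v_5] + [v_1,v_4].
As a 12×6 matrix over Z this has rank 6, with invariant factors (1,1,1,1,1,1).

Now H_k = ker ∂_k / im ∂_{k+1}, so:

  H_0: rank C_0 − rank ∂_1 = 6 − 5 = 1, and the invariant factors of ∂_1 are all 1, so H_0 ≅ Z.
  H_1: rank ker ∂_1 − rank ∂_2 = (12 − 5) − 6 = 1, and the invariant factors of ∂_2 are all 1, so H_1 ≅ Z.
  H_2: rank ker ∂_2 − rank ∂_3 = (6 − 6) − 0 = 0, and there is no ∂_3, so H_2 ≅ 0.

H_0 = Z,  H_1 = Z,  H_2 = 0.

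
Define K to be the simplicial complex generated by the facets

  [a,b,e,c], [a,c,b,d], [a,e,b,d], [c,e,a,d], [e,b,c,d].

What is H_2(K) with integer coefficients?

Fix the vertex order a < b < c < d < e and write every simplex with vertices in increasing order. Then dim K = 3 and the simplices of K are:

  0-simplices (5): a, b, c, d, e
  1-simplices (10): ab, ac, ad, ae, bc, bd, be, cd, ce, de
  2-simplices (10): abc, abd, abe, acd, ace, ade, bcd, bce, bde, cde
  3-simplices (5): abcd, abce, abde, acde, bcde

giving chain groups C_0 ≅ Z^5, C_1 ≅ Z^10, C_2 ≅ Z^10, C_3 ≅ Z^5.

∂_1: C_1 → C_0 is given by ∂[p,q] = [q] − [p].
The 5×10 boundary matrix has rank 4 and Smith normal form diag(1,1,1,1).

The boundary map ∂_2: C_2 → C_1 maps a triangle to the signed sum of its edges. For instance
  ∂cde = de − ce + cd,
  ∂acd = cd − ad + ac.
The resulting 10×10 matrix has rank 6, and its Smith normal form has invariant factors (1,1,1,1,1,1).

Boundary ∂_3: C_3 → C_2 sends each 3-simplex σ to the alternating sum Σ_i (−1)^i (σ with its i-th vertex removed). For instance
  ∂abce = bce − ace + abe − abc,
  ∂bcde = cde − bde + bce − bcd.
As a 10×5 matrix over Z this has rank 4, with invariant factors (1,1,1,1).

From H_k ≅ ker(∂_k) / im(∂_{k+1}) we obtain:

  H_2: rank ker ∂_2 − rank ∂_3 = (10 − 6) − 4 = 0, and the invariant factors of ∂_3 are all 1, so H_2 = 0.

H_2 = 0.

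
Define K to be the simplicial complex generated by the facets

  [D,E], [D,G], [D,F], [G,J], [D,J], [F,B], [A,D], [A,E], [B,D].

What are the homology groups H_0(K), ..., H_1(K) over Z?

H_0 = Z,  H_1 = Z^3.

Fix the vertex order A < B < D < E < F < G < J and write every simplex with vertices in increasing order. Then dim K = 1 and the simplices of K are:

  0-simplices (7): A, B, D, E, F, G, J
  1-simplices (9): AD, AE, BD, BF, DE, DF, DG, DJ, GJ

Hence C_0 ≅ Z^7, C_1 ≅ Z^9.

The boundary map ∂_1: C_1 → C_0 sends each edge [p,q] (with p < q) to q − p. For instance
  ∂BD = D − B.
This gives a 7×9 integer matrix of rank 6; reducing to Smith normal form yields diagonal entries (1,1,1,1,1,1).

From H_k ≅ ker(∂_k) / im(∂_{k+1}) we obtain:

  H_0: rank C_0 − rank ∂_1 = 7 − 6 = 1, and the invariant factors of ∂_1 are all 1, so H_0 = Z.
  H_1: rank ker ∂_1 − rank ∂_2 = (9 − 6) − 0 = 3, and there is no ∂_2, so H_1 = Z^3.

As a check, the Euler characteristic is 7 − 9 = -2, which agrees with 1 − 3 = -2.
(K is a triangulation of a wedge of 3 circles.)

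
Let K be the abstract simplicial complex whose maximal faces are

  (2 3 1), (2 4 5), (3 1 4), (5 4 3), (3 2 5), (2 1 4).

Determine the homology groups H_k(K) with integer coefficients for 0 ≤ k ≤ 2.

K has 5 vertices, 9 edges, 6 triangles.
rank ∂_0 = 0, rank ∂_1 = 4 ⇒ b_0 = 5 − 0 − 4 = 1; all invariant factors of ∂_1 are 1 so no torsion. So H_0 ≅ Z.
rank ∂_1 = 4, rank ∂_2 = 5 ⇒ b_1 = 9 − 4 − 5 = 0; all invariant factors of ∂_2 are 1 so no torsion. So H_1 ≅ 0.
rank ∂_2 = 5, rank ∂_3 = 0 ⇒ b_2 = 6 − 5 − 0 = 1. So H_2 ≅ Z.

H_0 = Z,  H_1 = 0,  H_2 = Z.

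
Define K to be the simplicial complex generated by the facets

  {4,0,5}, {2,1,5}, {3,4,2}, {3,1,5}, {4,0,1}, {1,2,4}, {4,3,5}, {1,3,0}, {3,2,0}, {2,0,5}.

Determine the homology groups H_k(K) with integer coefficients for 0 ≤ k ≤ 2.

H_0 = Z,  H_1 = Z_2,  H_2 = 0.

Fix the vertex order 0 < 1 < 2 < 3 < 4 < 5 and write every simplex with vertices in increasing order. Then dim K = 2 and the simplices of K are:

  0-simplices (6): [0], [1], [2], [3], [4], [5]
  1-simplices (15): [0,1], [0,2], [0,3], [0,4], [0,5], [1,2], [1,3], [1,4], [1,5], [2,3], [2,4], [2,5], [3,4], [3,5], [4,5]
  2-simplices (10): [0,1,3], [0,1,4], [0,2,3], [0,2,5], [0,4,5], [1,2,4], [1,2,5], [1,3,5], [2,3,4], [3,4,5]

Hence C_0 ≅ Z^6, C_1 ≅ Z^15, C_2 ≅ Z^10.

Boundary ∂_1: C_1 → C_0 sends each edge [p,q] (with p < q) to q − p. For instance
  ∂[2,4] = [4] − [2].
This gives a 6×15 integer matrix of rank 5; reducing to Smith normal form yields diagonal entries (1,1,1,1,1).

Boundary ∂_2: C_2 → C_1 acts by ∂[p,q,r] = [q,r] − [p,r] + [p,q]. For instance
  ∂[0,1,4] = [1,4] − [0,4] + [0,1],
  ∂[1,2,4] = [2,4] − [1,4] + [1,2].
As a 15×10 matrix over Z this has rank 10, with invariant factors (1,1,1,1,1,1,1,1,1,2).

Now H_k = ker ∂_k / im ∂_{k+1}, so:

  H_0: rank C_0 − rank ∂_1 = 6 − 5 = 1, and the invariant factors of ∂_1 are all 1, so H_0 ≅ Z.
  H_1: rank ker ∂_1 − rank ∂_2 = (15 − 5) − 10 = 0, and ∂_2 has invariant factor 2 > 1, so H_1 ≅ Z_2.
  H_2: rank ker ∂_2 − rank ∂_3 = (10 − 10) − 0 = 0, and there is no ∂_3, so H_2 ≅ 0.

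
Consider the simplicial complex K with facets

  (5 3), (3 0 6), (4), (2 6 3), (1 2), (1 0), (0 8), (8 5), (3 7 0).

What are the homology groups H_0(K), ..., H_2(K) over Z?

H_0 = Z^2,  H_1 = Z^2,  H_2 = 0.

Order the vertices as 0 < 1 < 2 < 3 < 4 < 5 < 6 < 7 < 8. Listing each simplex with vertices in this order, K has dimension 2 with simplices:

  0-simplices (9): [0], [1], [2], [3], [4], [5], [6], [7], [8]
  1-simplices (12): [0,1], [0,3], [0,6], [0,7], [0,8], [1,2], [2,3], [2,6], [3,5], [3,6], [3,7], [5,8]
  2-simplices (3): [0,3,6], [0,3,7], [2,3,6]

giving chain groups C_0 ≅ Z^9, C_1 ≅ Z^12, C_2 ≅ Z^3.

Boundary ∂_1: C_1 → C_0 maps an edge to its endpoints' difference, ∂[p,q] = q − p. For instance
  ∂[0,7] = [7] − [0].
The resulting 9×12 matrix has rank 7, and its Smith normal form has invariant factors (1,1,1,1,1,1,1).

The boundary map ∂_2: C_2 → C_1 sends each 2-simplex [p,q,r] to [q,r] − [p,r] + [p,q]. For instance
  ∂[0,3,6] = [3,6] − [0,6] + [0,3],
  ∂[0,3,7] = [3,7] − [0,7] + [0,3].
The resulting 12×3 matrix has rank 3, and its Smith normal form has invariant factors (1,1,1).

From H_k ≅ ker(∂_k) / im(∂_{k+1}) we obtain:

  H_0: rank C_0 − rank ∂_1 = 9 − 7 = 2, and the invariant factors of ∂_1 are all 1, so H_0 = Z^2.
  H_1: rank ker ∂_1 − rank ∂_2 = (12 − 7) − 3 = 2, and the invariant factors of ∂_2 are all 1, so H_1 = Z^2.
  H_2: rank ker ∂_2 − rank ∂_3 = (3 − 3) − 0 = 0, and there is no ∂_3, so H_2 = 0.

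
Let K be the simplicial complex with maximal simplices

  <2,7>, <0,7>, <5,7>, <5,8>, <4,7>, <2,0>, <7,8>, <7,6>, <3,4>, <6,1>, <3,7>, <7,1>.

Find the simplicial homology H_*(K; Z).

H_0 ≅ Z,  H_1 ≅ Z^4.

Fix the vertex order 0 < 1 < 2 < 3 < 4 < 5 < 6 < 7 < 8 and write every simplex with vertices in increasing order. Then dim K = 1 and the simplices of K are:

  0-simplices (9): [0], [1], [2], [3], [4], [5], [6], [7], [8]
  1-simplices (12): [0,2], [0,7], [1,6], [1,7], [2,7], [3,4], [3,7], [4,7], [5,7], [5,8], [6,7], [7,8]

so the chain groups are C_0 ≅ Z^9, C_1 ≅ Z^12.

∂_1: C_1 → C_0 is given by ∂[p,q] = [q] − [p]. For instance
  ∂[5,7] = [7] − [5].
As a 9×12 matrix over Z this has rank 8, with invariant factors (1,1,1,1,1,1,1,1).

From H_k ≅ ker(∂_k) / im(∂_{k+1}) we obtain:

  H_0: rank C_0 − rank ∂_1 = 9 − 8 = 1, and the invariant factors of ∂_1 are all 1, so H_0 = Z.
  H_1: rank ker ∂_1 − rank ∂_2 = (12 − 8) − 0 = 4, and there is no ∂_2, so H_1 = Z^4.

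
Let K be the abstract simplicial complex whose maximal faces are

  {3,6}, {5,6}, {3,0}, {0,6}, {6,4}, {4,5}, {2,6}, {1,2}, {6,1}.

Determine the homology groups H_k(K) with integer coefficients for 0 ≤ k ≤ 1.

H_0 ≅ Z,  H_1 ≅ Z^3.

We work with the vertex ordering 0 < 1 < 2 < 3 < 4 < 5 < 6. The simplices of K, each written with vertices in increasing order, are:

  0-simplices (7): [0], [1], [2], [3], [4], [5], [6]
  1-simplices (9): [0,3], [0,6], [1,2], [1,6], [2,6], [3,6], [4,5], [4,6], [5,6]

Hence C_0 ≅ Z^7, C_1 ≅ Z^9.

Boundary ∂_1: C_1 → C_0 is given by ∂[p,q] = [q] − [p]. For instance
  ∂[2,6] = [6] − [2].
The resulting 7×9 matrix has rank 6, and its Smith normal form has invariant factors (1,1,1,1,1,1).

Now H_k = ker ∂_k / im ∂_{k+1}, so:

  H_0: rank C_0 − rank ∂_1 = 7 − 6 = 1, and the invariant factors of ∂_1 are all 1, so H_0 = Z.
  H_1: rank ker ∂_1 − rank ∂_2 = (9 − 6) − 0 = 3, and there is no ∂_2, so H_1 = Z^3.

As a check, the Euler characteristic is 7 − 9 = -2, which agrees with 1 − 3 = -2.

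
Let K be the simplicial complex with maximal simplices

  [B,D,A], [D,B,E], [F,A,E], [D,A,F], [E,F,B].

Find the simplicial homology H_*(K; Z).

Take the total order A < B < D < E < F on the vertex set. Then K (dimension 2) consists of the simplices:

  0-simplices (5): A, B, D, E, F
  1-simplices (10): AB, AD, AE, AF, BD, BE, BF, DE, DF, EF
  2-simplices (5): ABD, ADF, AEF, BDE, BEF

giving chain groups C_0 ≅ Z^5, C_1 ≅ Z^10, C_2 ≅ Z^5.

Boundary ∂_1: C_1 → C_0 sends each edge [p,q] (with p < q) to q − p.
The resulting 5×10 matrix has rank 4, and its Smith normal form has invariant factors (1,1,1,1).

Boundary ∂_2: C_2 → C_1 acts by ∂[p,q,r] = [q,r] − [p,r] + [p,q]. For instance
  ∂BEF = EF − BF + BE,
  ∂ADF = DF − AF + AD.
As a 10×5 matrix over Z this has rank 5, with invariant factors (1,1,1,1,1).

From H_k ≅ ker(∂_k) / im(∂_{k+1}) we obtain:

  H_0: rank C_0 − rank ∂_1 = 5 − 4 = 1, and the invariant factors of ∂_1 are all 1, so H_0 = Z.
  H_1: rank ker ∂_1 − rank ∂_2 = (10 − 4) − 5 = 1, and the invariant factors of ∂_2 are all 1, so H_1 = Z.
  H_2: rank ker ∂_2 − rank ∂_3 = (5 − 5) − 0 = 0, and there is no ∂_3, so H_2 = 0.

As a check, the Euler characteristic is 5 − 10 + 5 = 0, which agrees with 1 − 1 + 0 = 0.

H_0 = Z,  H_1 = Z,  H_2 = 0.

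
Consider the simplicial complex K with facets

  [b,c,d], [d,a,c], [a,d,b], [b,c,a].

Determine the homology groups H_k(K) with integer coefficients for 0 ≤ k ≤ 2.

H_0 = Z,  H_1 = 0,  H_2 = Z.

We work with the vertex ordering a < b < c < d. The simplices of K, each written with vertices in increasing order, are:

  0-simplices (4): a, b, c, d
  1-simplices (6): ab, ac, ad, bc, bd, cd
  2-simplices (4): abc, abd, acd, bcd

so the chain groups are C_0 ≅ Z^4, C_1 ≅ Z^6, C_2 ≅ Z^4.

Boundary ∂_1: C_1 → C_0 maps an edge to its endpoints' difference, ∂[p,q] = q − p. For instance
  ∂ac = c − a.
This gives a 4×6 integer matrix of rank 3; reducing to Smith normal form yields diagonal entries (1,1,1).

Boundary ∂_2: C_2 → C_1 sends each 2-simplex [p,q,r] to [q,r] − [p,r] + [p,q]. For instance
  ∂abd = bd − ad + ab,
  ∂bcd = cd − bd + bc.
The resulting 6×4 matrix has rank 3, and its Smith normal form has invariant factors (1,1,1).

Reading off H_k = ker ∂_k / im ∂_{k+1}:

  H_0: rank C_0 − rank ∂_1 = 4 − 3 = 1, and the invariant factors of ∂_1 are all 1, so H_0 ≅ Z.
  H_1: rank ker ∂_1 − rank ∂_2 = (6 − 3) − 3 = 0, and the invariant factors of ∂_2 are all 1, so H_1 ≅ 0.
  H_2: rank ker ∂_2 − rank ∂_3 = (4 − 3) − 0 = 1, and there is no ∂_3, so H_2 ≅ Z.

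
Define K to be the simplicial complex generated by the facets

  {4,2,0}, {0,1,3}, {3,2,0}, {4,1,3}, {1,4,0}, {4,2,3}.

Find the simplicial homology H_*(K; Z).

H_0 ≅ Z,  H_1 = 0,  H_2 ≅ Z.

Fix the vertex order 0 < 1 < 2 < 3 < 4 and write every simplex with vertices in increasing order. Then dim K = 2 and the simplices of K are:

  0-simplices (5): [0], [1], [2], [3], [4]
  1-simplices (9): [0,1], [0,2], [0,3], [0,4], [1,3], [1,4], [2,3], [2,4], [3,4]
  2-simplices (6): [0,1,3], [0,1,4], [0,2,3], [0,2,4], [1,3,4], [2,3,4]

giving chain groups C_0 ≅ Z^5, C_1 ≅ Z^9, C_2 ≅ Z^6.

Boundary ∂_1: C_1 → C_0 maps an edge to its endpoints' difference, ∂[p,q] = q − p. For instance
  ∂[2,4] = [4] − [2].
The 5×9 boundary matrix has rank 4 and Smith normal form diag(1,1,1,1).

∂_2: C_2 → C_1 acts by ∂[p,q,r] = [q,r] − [p,r] + [p,q]. For instance
  ∂[1,3,4] = [3,4] − [1,4] + [1,3],
  ∂[0,2,3] = [2,3] − [0,3] + [0,2].
This gives a 9×6 integer matrix of rank 5; reducing to Smith normal form yields diagonal entries (1,1,1,1,1).

Now H_k = ker ∂_k / im ∂_{k+1}, so:

  H_0: rank C_0 − rank ∂_1 = 5 − 4 = 1, and the invariant factors of ∂_1 are all 1, so H_0 = Z.
  H_1: rank ker ∂_1 − rank ∂_2 = (9 − 4) − 5 = 0, and the invariant factors of ∂_2 are all 1, so H_1 = 0.
  H_2: rank ker ∂_2 − rank ∂_3 = (6 − 5) − 0 = 1, and there is no ∂_3, so H_2 = Z.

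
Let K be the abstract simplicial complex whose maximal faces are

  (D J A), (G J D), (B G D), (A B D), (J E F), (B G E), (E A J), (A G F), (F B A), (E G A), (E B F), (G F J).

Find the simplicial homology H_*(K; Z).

H_0 ≅ Z,  H_1 ≅ Z/2,  H_2 = 0.

We work with the vertex ordering A < B < D < E < F < G < J. The simplices of K, each written with vertices in increasing order, are:

  0-simplices (7): A, B, D, E, F, G, J
  1-simplices (18): AB, AD, AE, AF, AG, AJ, BD, BE, BF, BG, DG, DJ, EF, EG, EJ, FG, FJ, GJ
  2-simplices (12): ABD, ABF, ADJ, AEG, AEJ, AFG, BDG, BEF, BEG, DGJ, EFJ, FGJ

so the chain groups are C_0 ≅ Z^7, C_1 ≅ Z^18, C_2 ≅ Z^12.

The boundary map ∂_1: C_1 → C_0 sends each edge [p,q] (with p < q) to q − p.
The 7×18 boundary matrix has rank 6 and Smith normal form diag(1,1,1,1,1,1).

∂_2: C_2 → C_1 maps a triangle to the signed sum of its edges. For instance
  ∂EFJ = FJ − EJ + EF,
  ∂ABF = BF − AF + AB.
The resulting 18×12 matrix has rank 12, and its Smith normal form has invariant factors (1,1,1,1,1,1,1,1,1,1,1,2).

Reading off H_k = ker ∂_k / im ∂_{k+1}:

  H_0: rank C_0 − rank ∂_1 = 7 − 6 = 1, and the invariant factors of ∂_1 are all 1, so H_0 ≅ Z.
  H_1: rank ker ∂_1 − rank ∂_2 = (18 − 6) − 12 = 0, and ∂_2 has invariant factor 2 > 1, so H_1 ≅ Z/2.
  H_2: rank ker ∂_2 − rank ∂_3 = (12 − 12) − 0 = 0, and there is no ∂_3, so H_2 ≅ 0.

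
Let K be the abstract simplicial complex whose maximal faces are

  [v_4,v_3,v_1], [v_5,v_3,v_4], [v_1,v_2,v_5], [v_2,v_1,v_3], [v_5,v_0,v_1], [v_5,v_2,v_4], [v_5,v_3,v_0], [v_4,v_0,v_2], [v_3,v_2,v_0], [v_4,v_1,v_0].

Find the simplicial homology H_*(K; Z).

Take the total order v_0 < v_1 < v_2 < v_3 < v_4 < v_5 on the vertex set. Then K (dimension 2) consists of the simplices:

  0-simplices (6): [v_0], [v_1], [v_2], [v_3], [v_4], [v_5]
  1-simplices (15): (15 of them)
  2-simplices (10): [v_0,v_1,v_4], [v_0,v_1,v_5], [v_0,v_2,v_3], [v_0,v_2,v_4], [v_0,v_3,v_5], [v_1,v_2,v_3], [v_1,v_2,v_5], [v_1,v_3,v_4], [v_2,v_4,v_5], [v_3,v_4,v_5]

giving chain groups C_0 ≅ Z^6, C_1 ≅ Z^15, C_2 ≅ Z^10.

Boundary ∂_1: C_1 → C_0 is given by ∂[p,q] = [q] − [p]. For instance
  ∂[v_0,v_3] = [v_3] − [v_0].
As a 6×15 matrix over Z this has rank 5, with invariant factors (1,1,1,1,1).

The boundary map ∂_2: C_2 → C_1 sends each 2-simplex [p,q,r] to [q,r] − [p,r] + [p,q]. For instance
  ∂[v_0,v_2,v_4] = [v_2,v_4] − [v_0,v_4] + [v_0,v_2],
  ∂[v_0,v_1,v_5] = [v_1,v_5] − [v_0,v_5] + [v_0,v_1].
The 15×10 boundary matrix has rank 10 and Smith normal form diag(1,1,1,1,1,1,1,1,1,2).

Computing H_k = (kernel of ∂_k) / (image of ∂_{k+1}):

  H_0: rank C_0 − rank ∂_1 = 6 − 5 = 1, and the invariant factors of ∂_1 are all 1, so H_0 ≅ Z.
  H_1: rank ker ∂_1 − rank ∂_2 = (15 − 5) − 10 = 0, and ∂_2 has invariant factor 2 > 1, so H_1 ≅ Z/2Z.
  H_2: rank ker ∂_2 − rank ∂_3 = (10 − 10) − 0 = 0, and there is no ∂_3, so H_2 ≅ 0.

H_0 = Z,  H_1 = Z/2Z,  H_2 = 0.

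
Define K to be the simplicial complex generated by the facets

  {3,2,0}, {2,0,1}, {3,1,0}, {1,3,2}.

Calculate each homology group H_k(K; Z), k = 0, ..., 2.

Take the total order 0 < 1 < 2 < 3 on the vertex set. Then K (dimension 2) consists of the simplices:

  0-simplices (4): [0], [1], [2], [3]
  1-simplices (6): [0,1], [0,2], [0,3], [1,2], [1,3], [2,3]
  2-simplices (4): [0,1,2], [0,1,3], [0,2,3], [1,2,3]

Hence C_0 ≅ Z^4, C_1 ≅ Z^6, C_2 ≅ Z^4.

∂_1: C_1 → C_0 is given by ∂[p,q] = [q] − [p].
The 4×6 boundary matrix has rank 3 and Smith normal form diag(1,1,1).

Boundary ∂_2: C_2 → C_1 sends each 2-simplex [p,q,r] to [q,r] − [p,r] + [p,q]. For instance
  ∂[0,2,3] = [2,3] − [0,3] + [0,2],
  ∂[1,2,3] = [2,3] − [1,3] + [1,2].
The resulting 6×4 matrix has rank 3, and its Smith normal form has invariant factors (1,1,1).

From H_k ≅ ker(∂_k) / im(∂_{k+1}) we obtain:

  H_0: rank C_0 − rank ∂_1 = 4 − 3 = 1, and the invariant factors of ∂_1 are all 1, so H_0 = Z.
  H_1: rank ker ∂_1 − rank ∂_2 = (6 − 3) − 3 = 0, and the invariant factors of ∂_2 are all 1, so H_1 = 0.
  H_2: rank ker ∂_2 − rank ∂_3 = (4 − 3) − 0 = 1, and there is no ∂_3, so H_2 = Z.

As a check, the Euler characteristic is 4 − 6 + 4 = 2, which agrees with 1 − 0 + 1 = 2.
(K is a triangulation of the 2-sphere S^2.)

H_0 ≅ Z,  H_1 = 0,  H_2 ≅ Z.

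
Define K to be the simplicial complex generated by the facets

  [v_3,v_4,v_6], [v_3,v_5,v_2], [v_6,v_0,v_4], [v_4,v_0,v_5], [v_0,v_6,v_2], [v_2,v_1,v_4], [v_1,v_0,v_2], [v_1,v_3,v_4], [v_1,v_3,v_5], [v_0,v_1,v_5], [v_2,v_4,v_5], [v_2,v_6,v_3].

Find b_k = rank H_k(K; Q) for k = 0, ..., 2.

b_0 = 1, b_1 = 0, b_2 = 0.

Fix the vertex order v_0 < v_1 < v_2 < v_3 < v_4 < v_5 < v_6 and write every simplex with vertices in increasing order. Then dim K = 2 and the simplices of K are:

  0-simplices (7): [v_0], [v_1], [v_2], [v_3], [v_4], [v_5], [v_6]
  1-simplices (18): (18 of them)
  2-simplices (12): (12 of them)

giving chain groups C_0 ≅ Z^7, C_1 ≅ Z^18, C_2 ≅ Z^12.

The boundary map ∂_1: C_1 → C_0 maps an edge to its endpoints' difference, ∂[p,q] = q − p.
This gives a 7×18 integer matrix of rank 6; reducing to Smith normal form yields diagonal entries (1,1,1,1,1,1).

∂_2: C_2 → C_1 acts by ∂[p,q,r] = [q,r] − [p,r] + [p,q]. For instance
  ∂[v_3,v_4,v_6] = [v_4,v_6] − [v_3,v_6] + [v_3,v_4],
  ∂[v_2,v_3,v_6] = [v_3,v_6] − [v_2,v_6] + [v_2,v_3].
The 18×12 boundary matrix has rank 12 and Smith normal form diag(1,1,1,1,1,1,1,1,1,1,1,2).

Computing H_k = (kernel of ∂_k) / (image of ∂_{k+1}):

  H_0: rank C_0 − rank ∂_1 = 7 − 6 = 1, and the invariant factors of ∂_1 are all 1, so H_0 ≅ Z.
  H_1: rank ker ∂_1 − rank ∂_2 = (18 − 6) − 12 = 0, and ∂_2 has invariant factor 2 > 1, so H_1 ≅ Z/2Z.
  H_2: rank ker ∂_2 − rank ∂_3 = (12 − 12) − 0 = 0, and there is no ∂_3, so H_2 ≅ 0.

As a check, the Euler characteristic is 7 − 18 + 12 = 1, which agrees with 1 − 0 + 0 = 1.

Hence the Betti numbers are b_0 = 1, b_1 = 0, b_2 = 0.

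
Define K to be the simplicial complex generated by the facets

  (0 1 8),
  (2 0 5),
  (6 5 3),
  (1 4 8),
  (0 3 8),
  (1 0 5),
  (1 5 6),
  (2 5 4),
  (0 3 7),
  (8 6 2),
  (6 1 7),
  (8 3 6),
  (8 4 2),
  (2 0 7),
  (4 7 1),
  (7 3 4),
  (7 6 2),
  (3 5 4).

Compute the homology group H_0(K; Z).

Take the total order 0 < 1 < 2 < 3 < 4 < 5 < 6 < 7 < 8 on the vertex set. Then K (dimension 2) consists of the simplices:

  0-simplices (9): [0], [1], [2], [3], [4], [5], [6], [7], [8]
  1-simplices (27): (27 of them)
  2-simplices (18): [0,1,5], [0,1,8], [0,2,5], [0,2,7], [0,3,7], [0,3,8], [1,4,7], [1,4,8], [1,5,6], [1,6,7], [2,4,5], [2,4,8], [2,6,7], [2,6,8], [3,4,5], [3,4,7], [3,5,6], [3,6,8]

so the chain groups are C_0 ≅ Z^9, C_1 ≅ Z^27, C_2 ≅ Z^18.

∂_1: C_1 → C_0 is given by ∂[p,q] = [q] − [p]. For instance
  ∂[1,8] = [8] − [1].
As a 9×27 matrix over Z this has rank 8, with invariant factors (1,1,1,1,1,1,1,1).

∂_2: C_2 → C_1 maps a triangle to the signed sum of its edges. For instance
  ∂[2,4,8] = [4,8] − [2,8] + [2,4],
  ∂[2,6,8] = [6,8] − [2,8] + [2,6].
This gives a 27×18 integer matrix of rank 17; reducing to Smith normal form yields diagonal entries (1,1,1,1,1,1,1,1,1,1,1,1,1,1,1,1,1).

Computing H_k = (kernel of ∂_k) / (image of ∂_{k+1}):

  H_0: rank C_0 − rank ∂_1 = 9 − 8 = 1, and the invariant factors of ∂_1 are all 1, so H_0 ≅ Z.

H_0 ≅ Z.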